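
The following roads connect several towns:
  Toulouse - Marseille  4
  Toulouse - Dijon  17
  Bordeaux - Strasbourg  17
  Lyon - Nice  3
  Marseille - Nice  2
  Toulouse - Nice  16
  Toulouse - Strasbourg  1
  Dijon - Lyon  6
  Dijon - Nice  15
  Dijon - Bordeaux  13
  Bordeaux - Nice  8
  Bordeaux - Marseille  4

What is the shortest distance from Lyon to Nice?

3

Checking several routes:
Lyon → Nice: 3
Lyon → Dijon → Bordeaux → Nice: 6 + 13 + 8 = 27
Lyon → Dijon → Nice: 6 + 15 = 21
Lyon → Dijon → Bordeaux → Marseille → Nice: 6 + 13 + 4 + 2 = 25
The minimum is 3.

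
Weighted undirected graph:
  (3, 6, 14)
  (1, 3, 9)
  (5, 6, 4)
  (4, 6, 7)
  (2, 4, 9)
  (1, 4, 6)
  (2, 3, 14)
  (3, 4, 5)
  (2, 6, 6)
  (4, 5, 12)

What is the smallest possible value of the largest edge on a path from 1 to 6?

Comparing a few candidate routes:
1 → 4 → 2 → 6: max(6, 9, 6) = 9
1 → 4 → 6: max(6, 7) = 7
1 → 3 → 4 → 6: max(9, 5, 7) = 9
Smallest bottleneck: 7.

7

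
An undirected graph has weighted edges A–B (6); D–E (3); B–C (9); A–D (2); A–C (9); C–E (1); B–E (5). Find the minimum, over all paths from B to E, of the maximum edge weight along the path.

5

Comparing a few candidate routes:
B → A → C → E: max(6, 9, 1) = 9
B → C → A → D → E: max(9, 9, 2, 3) = 9
B → E: max(5) = 5
B → A → D → E: max(6, 2, 3) = 6
Best route has worst link 5.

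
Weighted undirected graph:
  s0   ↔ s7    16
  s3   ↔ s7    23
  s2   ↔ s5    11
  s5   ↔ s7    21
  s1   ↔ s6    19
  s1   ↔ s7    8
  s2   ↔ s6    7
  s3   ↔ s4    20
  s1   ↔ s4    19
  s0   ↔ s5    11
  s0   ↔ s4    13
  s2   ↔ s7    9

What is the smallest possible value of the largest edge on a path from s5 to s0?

A few of the s5→s0 routes:
s5 -> s2 -> s7 -> s0: max(11, 9, 16) = 16
s5 -> s0: max(11) = 11
s5 -> s2 -> s6 -> s1 -> s4 -> s0: max(11, 7, 19, 19, 13) = 19
Best route has worst link 11.

11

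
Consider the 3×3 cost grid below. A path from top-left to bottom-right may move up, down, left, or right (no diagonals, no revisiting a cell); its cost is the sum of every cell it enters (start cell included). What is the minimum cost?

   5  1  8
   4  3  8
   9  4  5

18

One optimal route is (0,0) (0,1) (1,1) (2,1) (2,2).
Its cost is 5 + 1 + 3 + 4 + 5 = 18.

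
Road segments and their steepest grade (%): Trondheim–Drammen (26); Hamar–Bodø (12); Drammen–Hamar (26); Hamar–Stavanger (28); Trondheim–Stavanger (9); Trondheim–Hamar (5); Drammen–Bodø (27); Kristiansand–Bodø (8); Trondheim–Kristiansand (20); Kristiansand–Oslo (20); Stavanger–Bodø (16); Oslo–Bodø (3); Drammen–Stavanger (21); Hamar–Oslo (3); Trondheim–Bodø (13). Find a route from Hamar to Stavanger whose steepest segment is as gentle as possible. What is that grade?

Comparing a few candidate routes:
Hamar -> Bodø -> Stavanger: max(12, 16) = 16
Hamar -> Oslo -> Bodø -> Trondheim -> Stavanger: max(3, 3, 13, 9) = 13
Hamar -> Trondheim -> Stavanger: max(5, 9) = 9
Hamar -> Bodø -> Trondheim -> Stavanger: max(12, 13, 9) = 13
Hamar -> Trondheim -> Bodø -> Stavanger: max(5, 13, 16) = 16
Best route has worst link 9%.

9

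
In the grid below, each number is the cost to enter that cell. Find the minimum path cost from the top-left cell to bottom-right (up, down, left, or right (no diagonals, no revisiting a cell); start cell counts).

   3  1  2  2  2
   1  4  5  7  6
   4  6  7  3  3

Path (0,0)→(0,1)→(0,2)→(0,3)→(0,4)→(1,4)→(2,4): 3 + 1 + 2 + 2 + 2 + 6 + 3 = 19.

19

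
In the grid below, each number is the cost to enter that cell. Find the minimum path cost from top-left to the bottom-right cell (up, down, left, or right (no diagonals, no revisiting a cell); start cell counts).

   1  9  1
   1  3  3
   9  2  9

16

Cheapest: (0,0) -> (1,0) -> (1,1) -> (2,1) -> (2,2)
  1 + 1 + 3 + 2 + 9 = 16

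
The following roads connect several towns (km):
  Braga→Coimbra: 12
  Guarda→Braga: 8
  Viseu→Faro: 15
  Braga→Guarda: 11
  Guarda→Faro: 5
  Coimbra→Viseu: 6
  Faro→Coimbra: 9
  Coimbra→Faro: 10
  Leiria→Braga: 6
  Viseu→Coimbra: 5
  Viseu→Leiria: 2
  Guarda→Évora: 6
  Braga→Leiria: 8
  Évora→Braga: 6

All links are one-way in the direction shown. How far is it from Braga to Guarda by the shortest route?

Candidate routes:
Braga - Guarda: 11
Shortest: 11 km.

11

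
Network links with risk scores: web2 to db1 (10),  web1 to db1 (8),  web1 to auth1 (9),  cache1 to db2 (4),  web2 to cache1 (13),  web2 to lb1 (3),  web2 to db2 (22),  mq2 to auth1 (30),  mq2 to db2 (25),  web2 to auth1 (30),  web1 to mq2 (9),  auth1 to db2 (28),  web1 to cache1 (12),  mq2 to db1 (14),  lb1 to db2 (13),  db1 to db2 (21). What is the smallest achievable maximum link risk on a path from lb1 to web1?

A few of the lb1→web1 routes:
lb1→web2→db1→web1: max(3, 10, 8) = 10
lb1→db2→cache1→web2→db1→web1: max(13, 4, 13, 10, 8) = 13
lb1→db2→cache1→web1: max(13, 4, 12) = 13
Best route has worst link 10.

10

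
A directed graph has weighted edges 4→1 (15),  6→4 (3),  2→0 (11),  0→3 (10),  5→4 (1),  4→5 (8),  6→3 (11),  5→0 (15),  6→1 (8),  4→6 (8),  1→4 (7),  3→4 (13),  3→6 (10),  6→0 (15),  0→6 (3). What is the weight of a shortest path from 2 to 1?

22

A few of the 2→1 routes:
2 -> 0 -> 3 -> 4 -> 1: 11 + 10 + 13 + 15 = 49
2 -> 0 -> 3 -> 6 -> 1: 11 + 10 + 10 + 8 = 39
2 -> 0 -> 6 -> 4 -> 1: 11 + 3 + 3 + 15 = 32
2 -> 0 -> 3 -> 6 -> 4 -> 1: 11 + 10 + 10 + 3 + 15 = 49
2 -> 0 -> 6 -> 1: 11 + 3 + 8 = 22
The minimum is 22.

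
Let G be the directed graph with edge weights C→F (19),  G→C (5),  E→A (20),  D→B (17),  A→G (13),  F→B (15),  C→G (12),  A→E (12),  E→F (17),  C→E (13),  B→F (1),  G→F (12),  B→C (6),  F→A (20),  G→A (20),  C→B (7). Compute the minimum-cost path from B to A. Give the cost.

21

Some routes from B to A:
B -> C -> F -> A: 6 + 19 + 20 = 45
B -> C -> G -> A: 6 + 12 + 20 = 38
B -> C -> E -> A: 6 + 13 + 20 = 39
B -> C -> G -> F -> A: 6 + 12 + 12 + 20 = 50
B -> F -> A: 1 + 20 = 21
Best route has total 21.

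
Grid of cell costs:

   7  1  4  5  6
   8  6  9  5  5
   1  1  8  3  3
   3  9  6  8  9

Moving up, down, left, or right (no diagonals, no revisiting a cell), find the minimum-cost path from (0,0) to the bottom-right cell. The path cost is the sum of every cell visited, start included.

Best path: (0,0)→(0,1)→(0,2)→(0,3)→(1,3)→(2,3)→(2,4)→(3,4)
Cost: 7 + 1 + 4 + 5 + 5 + 3 + 3 + 9 = 37

37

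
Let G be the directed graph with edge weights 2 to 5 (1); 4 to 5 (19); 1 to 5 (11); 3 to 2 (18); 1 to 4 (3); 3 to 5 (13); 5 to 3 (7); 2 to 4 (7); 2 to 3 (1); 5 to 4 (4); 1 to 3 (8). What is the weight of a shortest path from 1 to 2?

26

Candidate routes:
1-3-2: 8 + 18 = 26
1-4-5-3-2: 3 + 19 + 7 + 18 = 47
1-5-3-2: 11 + 7 + 18 = 36
The minimum is 26.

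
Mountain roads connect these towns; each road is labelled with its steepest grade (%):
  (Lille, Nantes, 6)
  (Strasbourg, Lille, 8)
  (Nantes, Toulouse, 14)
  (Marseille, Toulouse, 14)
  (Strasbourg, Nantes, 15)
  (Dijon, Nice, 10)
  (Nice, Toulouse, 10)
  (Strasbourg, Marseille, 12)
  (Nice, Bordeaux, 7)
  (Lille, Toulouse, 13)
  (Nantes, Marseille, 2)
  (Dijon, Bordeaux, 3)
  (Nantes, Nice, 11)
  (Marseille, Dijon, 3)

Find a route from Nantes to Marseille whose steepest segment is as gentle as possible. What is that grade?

Some routes from Nantes to Marseille:
Nantes→Nice→Bordeaux→Dijon→Marseille: max(11, 7, 3, 3) = 11
Nantes→Nice→Toulouse→Lille→Strasbourg→Marseille: max(11, 10, 13, 8, 12) = 13
Nantes→Lille→Toulouse→Nice→Bordeaux→Dijon→Marseille: max(6, 13, 10, 7, 3, 3) = 13
Nantes→Lille→Strasbourg→Marseille: max(6, 8, 12) = 12
Nantes→Nice→Dijon→Marseille: max(11, 10, 3) = 11
Nantes→Marseille: max(2) = 2
The minimum achievable maximum is 2%.

2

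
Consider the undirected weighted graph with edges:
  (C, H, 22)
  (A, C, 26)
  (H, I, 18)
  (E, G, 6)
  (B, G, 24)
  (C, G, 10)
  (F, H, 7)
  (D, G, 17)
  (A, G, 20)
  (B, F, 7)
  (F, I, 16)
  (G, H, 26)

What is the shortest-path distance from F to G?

Some routes from F to G:
F→H→G: 7 + 26 = 33
F→B→G: 7 + 24 = 31
F→H→C→G: 7 + 22 + 10 = 39
Shortest: 31.

31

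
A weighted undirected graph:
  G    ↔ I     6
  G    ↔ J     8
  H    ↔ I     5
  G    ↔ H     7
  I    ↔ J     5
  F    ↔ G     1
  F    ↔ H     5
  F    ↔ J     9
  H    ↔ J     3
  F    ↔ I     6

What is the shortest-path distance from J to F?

Some routes from J to F:
J - I - F: 5 + 6 = 11
J - F: 9
J - H - G - F: 3 + 7 + 1 = 11
J - H - F: 3 + 5 = 8
J - G - F: 8 + 1 = 9
The minimum is 8.

8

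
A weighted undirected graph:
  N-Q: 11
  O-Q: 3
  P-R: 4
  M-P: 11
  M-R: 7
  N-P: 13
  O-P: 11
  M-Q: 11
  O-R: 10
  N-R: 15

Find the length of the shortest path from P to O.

11

Checking several routes:
P - N - Q - O: 13 + 11 + 3 = 27
P - R - O: 4 + 10 = 14
P - M - Q - O: 11 + 11 + 3 = 25
P - R - M - Q - O: 4 + 7 + 11 + 3 = 25
P - O: 11
Shortest: 11.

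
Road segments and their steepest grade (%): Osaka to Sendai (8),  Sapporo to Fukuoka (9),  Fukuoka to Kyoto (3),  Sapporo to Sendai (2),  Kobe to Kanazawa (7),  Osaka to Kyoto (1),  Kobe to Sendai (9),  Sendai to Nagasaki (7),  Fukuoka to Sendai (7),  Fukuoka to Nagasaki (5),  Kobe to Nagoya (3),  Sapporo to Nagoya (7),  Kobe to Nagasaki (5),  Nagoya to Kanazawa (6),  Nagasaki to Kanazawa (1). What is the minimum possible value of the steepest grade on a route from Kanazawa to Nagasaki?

1

A few of the Kanazawa→Nagasaki routes:
Kanazawa -> Nagoya -> Sapporo -> Sendai -> Nagasaki: max(6, 7, 2, 7) = 7
Kanazawa -> Kobe -> Nagasaki: max(7, 5) = 7
Kanazawa -> Nagoya -> Kobe -> Nagasaki: max(6, 3, 5) = 6
Kanazawa -> Kobe -> Nagoya -> Sapporo -> Sendai -> Fukuoka -> Nagasaki: max(7, 3, 7, 2, 7, 5) = 7
Kanazawa -> Nagoya -> Sapporo -> Sendai -> Fukuoka -> Nagasaki: max(6, 7, 2, 7, 5) = 7
Kanazawa -> Nagasaki: max(1) = 1
The minimum achievable maximum is 1%.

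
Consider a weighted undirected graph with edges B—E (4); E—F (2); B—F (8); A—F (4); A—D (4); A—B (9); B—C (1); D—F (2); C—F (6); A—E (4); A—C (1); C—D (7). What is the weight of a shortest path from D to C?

5

Checking several routes:
D -> F -> A -> C: 2 + 4 + 1 = 7
D -> C: 7
D -> A -> C: 4 + 1 = 5
Shortest: 5.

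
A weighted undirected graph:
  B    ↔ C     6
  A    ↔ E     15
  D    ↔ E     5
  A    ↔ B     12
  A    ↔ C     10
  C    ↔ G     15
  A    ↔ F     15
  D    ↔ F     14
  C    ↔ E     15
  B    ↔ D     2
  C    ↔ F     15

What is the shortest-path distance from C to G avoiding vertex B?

Candidate routes:
C→G: 15
Shortest: 15.

15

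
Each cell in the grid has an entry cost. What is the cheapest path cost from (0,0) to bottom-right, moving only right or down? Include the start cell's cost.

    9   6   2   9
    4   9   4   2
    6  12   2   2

One optimal route is r0c0 r0c1 r0c2 r1c2 r1c3 r2c3.
Its cost is 9 + 6 + 2 + 4 + 2 + 2 = 25.
For comparison, the top-then-right route costs 30.

25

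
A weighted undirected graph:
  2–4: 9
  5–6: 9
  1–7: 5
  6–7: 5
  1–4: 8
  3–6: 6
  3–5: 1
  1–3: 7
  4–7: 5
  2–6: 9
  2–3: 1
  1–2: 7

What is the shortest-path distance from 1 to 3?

Checking several routes:
1→7→6→3: 5 + 5 + 6 = 16
1→4→2→3: 8 + 9 + 1 = 18
1→3: 7
1→2→3: 7 + 1 = 8
Shortest: 7.

7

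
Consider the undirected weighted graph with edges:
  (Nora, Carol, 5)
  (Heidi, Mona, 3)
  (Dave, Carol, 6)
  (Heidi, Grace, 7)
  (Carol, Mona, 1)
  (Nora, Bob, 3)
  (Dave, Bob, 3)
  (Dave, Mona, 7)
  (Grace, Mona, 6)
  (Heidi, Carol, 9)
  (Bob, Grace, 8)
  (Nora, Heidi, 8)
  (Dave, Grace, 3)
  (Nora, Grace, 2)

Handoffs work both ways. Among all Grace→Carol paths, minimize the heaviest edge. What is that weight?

Comparing a few candidate routes:
Grace-Mona-Carol: max(6, 1) = 6
Grace-Nora-Carol: max(2, 5) = 5
Grace-Dave-Carol: max(3, 6) = 6
Grace-Nora-Bob-Dave-Carol: max(2, 3, 3, 6) = 6
Grace-Dave-Bob-Nora-Carol: max(3, 3, 3, 5) = 5
Smallest bottleneck: 5.

5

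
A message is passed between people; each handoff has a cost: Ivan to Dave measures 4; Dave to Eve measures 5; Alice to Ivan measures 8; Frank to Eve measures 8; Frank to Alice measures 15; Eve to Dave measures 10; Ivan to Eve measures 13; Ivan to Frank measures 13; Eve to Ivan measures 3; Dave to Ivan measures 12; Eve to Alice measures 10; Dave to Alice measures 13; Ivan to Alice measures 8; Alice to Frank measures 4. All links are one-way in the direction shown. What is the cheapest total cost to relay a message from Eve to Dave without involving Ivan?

Paths from Eve to Dave avoiding Ivan:
Eve → Dave: 10
Best route has total 10.

10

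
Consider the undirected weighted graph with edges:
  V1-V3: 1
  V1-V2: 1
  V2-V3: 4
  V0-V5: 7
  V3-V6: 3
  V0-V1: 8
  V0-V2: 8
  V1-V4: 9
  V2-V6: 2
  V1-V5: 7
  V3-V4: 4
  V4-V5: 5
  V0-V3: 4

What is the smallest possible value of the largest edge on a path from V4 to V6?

4

Some routes from V4 to V6:
V4 → V3 → V6: max(4, 3) = 4
V4 → V3 → V1 → V2 → V6: max(4, 1, 1, 2) = 4
V4 → V3 → V2 → V6: max(4, 4, 2) = 4
Smallest bottleneck: 4.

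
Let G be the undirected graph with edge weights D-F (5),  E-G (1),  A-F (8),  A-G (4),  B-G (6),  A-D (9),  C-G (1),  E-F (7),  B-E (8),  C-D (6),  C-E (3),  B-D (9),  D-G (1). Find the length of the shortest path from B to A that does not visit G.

18

Comparing a few candidate routes:
B→E→C→D→A: 8 + 3 + 6 + 9 = 26
B→D→A: 9 + 9 = 18
B→D→F→A: 9 + 5 + 8 = 22
B→E→F→D→A: 8 + 7 + 5 + 9 = 29
B→E→F→A: 8 + 7 + 8 = 23
The minimum is 18.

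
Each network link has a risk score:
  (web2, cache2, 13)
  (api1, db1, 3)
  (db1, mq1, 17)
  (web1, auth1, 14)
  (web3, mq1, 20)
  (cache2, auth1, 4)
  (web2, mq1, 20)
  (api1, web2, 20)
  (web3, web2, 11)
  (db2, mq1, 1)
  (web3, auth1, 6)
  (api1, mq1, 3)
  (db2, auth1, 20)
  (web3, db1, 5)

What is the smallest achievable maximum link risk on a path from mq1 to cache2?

Comparing a few candidate routes:
mq1-api1-db1-web3-auth1-cache2: max(3, 3, 5, 6, 4) = 6
mq1-db1-web3-web2-cache2: max(17, 5, 11, 13) = 17
mq1-db2-auth1-web3-db1-api1-web2-cache2: max(1, 20, 6, 5, 3, 20, 13) = 20
mq1-db2-auth1-web3-web2-cache2: max(1, 20, 6, 11, 13) = 20
mq1-db1-web3-auth1-cache2: max(17, 5, 6, 4) = 17
mq1-api1-db1-web3-web2-cache2: max(3, 3, 5, 11, 13) = 13
Best route has worst link 6.

6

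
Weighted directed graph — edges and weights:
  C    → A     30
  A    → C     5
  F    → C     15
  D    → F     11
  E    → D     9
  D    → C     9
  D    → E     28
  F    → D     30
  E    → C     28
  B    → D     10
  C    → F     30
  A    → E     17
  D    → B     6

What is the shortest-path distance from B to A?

49

Candidate routes:
B -> D -> E -> C -> A: 10 + 28 + 28 + 30 = 96
B -> D -> C -> A: 10 + 9 + 30 = 49
B -> D -> F -> C -> A: 10 + 11 + 15 + 30 = 66
Shortest: 49.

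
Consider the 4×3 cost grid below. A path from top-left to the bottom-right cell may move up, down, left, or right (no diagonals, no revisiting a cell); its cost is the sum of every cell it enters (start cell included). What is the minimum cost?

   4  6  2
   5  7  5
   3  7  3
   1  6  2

Take (0,0)→(1,0)→(2,0)→(3,0)→(3,1)→(3,2) for a total of 4 + 5 + 3 + 1 + 6 + 2 = 21.

21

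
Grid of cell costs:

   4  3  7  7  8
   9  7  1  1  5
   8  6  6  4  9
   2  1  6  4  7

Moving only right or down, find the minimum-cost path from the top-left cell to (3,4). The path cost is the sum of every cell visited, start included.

Path [0,0]→[0,1]→[0,2]→[1,2]→[1,3]→[2,3]→[3,3]→[3,4]: 4 + 3 + 7 + 1 + 1 + 4 + 4 + 7 = 31.

31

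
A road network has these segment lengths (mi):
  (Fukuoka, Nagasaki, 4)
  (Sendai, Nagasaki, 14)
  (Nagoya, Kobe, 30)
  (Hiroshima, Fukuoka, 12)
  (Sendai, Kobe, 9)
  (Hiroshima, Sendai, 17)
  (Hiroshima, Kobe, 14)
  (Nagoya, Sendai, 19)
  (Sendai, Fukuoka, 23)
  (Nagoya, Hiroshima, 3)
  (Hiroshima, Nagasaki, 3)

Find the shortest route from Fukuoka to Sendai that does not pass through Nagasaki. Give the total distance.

A few of the Fukuoka→Sendai routes:
Fukuoka-Hiroshima-Kobe-Sendai: 12 + 14 + 9 = 35
Fukuoka-Hiroshima-Nagoya-Sendai: 12 + 3 + 19 = 34
Fukuoka-Hiroshima-Sendai: 12 + 17 = 29
Fukuoka-Sendai: 23
Fukuoka-Hiroshima-Nagoya-Kobe-Sendai: 12 + 3 + 30 + 9 = 54
Best route has total 23 mi.

23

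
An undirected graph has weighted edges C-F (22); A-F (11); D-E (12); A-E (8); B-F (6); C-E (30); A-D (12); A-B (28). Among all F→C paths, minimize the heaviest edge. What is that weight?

22

A few of the F→C routes:
F - A - E - C: max(11, 8, 30) = 30
F - C: max(22) = 22
F - A - D - E - C: max(11, 12, 12, 30) = 30
The minimum achievable maximum is 22.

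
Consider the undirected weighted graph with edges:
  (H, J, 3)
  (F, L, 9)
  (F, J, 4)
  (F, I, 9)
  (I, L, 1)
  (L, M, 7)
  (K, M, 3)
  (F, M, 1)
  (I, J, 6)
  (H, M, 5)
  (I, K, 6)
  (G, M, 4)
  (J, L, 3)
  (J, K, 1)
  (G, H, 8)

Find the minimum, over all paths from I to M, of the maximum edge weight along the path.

3

Checking several routes:
I -> L -> J -> F -> M: max(1, 3, 4, 1) = 4
I -> L -> J -> K -> M: max(1, 3, 1, 3) = 3
I -> L -> J -> H -> M: max(1, 3, 3, 5) = 5
Smallest bottleneck: 3.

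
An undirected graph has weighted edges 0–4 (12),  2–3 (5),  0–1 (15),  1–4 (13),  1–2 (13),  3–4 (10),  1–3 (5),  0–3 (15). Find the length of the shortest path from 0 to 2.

20

Checking several routes:
0-1-3-2: 15 + 5 + 5 = 25
0-4-3-2: 12 + 10 + 5 = 27
0-3-2: 15 + 5 = 20
0-1-2: 15 + 13 = 28
Shortest: 20.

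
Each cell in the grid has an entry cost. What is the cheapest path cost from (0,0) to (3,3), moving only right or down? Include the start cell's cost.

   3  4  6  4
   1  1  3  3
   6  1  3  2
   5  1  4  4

Best path: r0c0 r1c0 r1c1 r2c1 r2c2 r2c3 r3c3
Cost: 3 + 1 + 1 + 1 + 3 + 2 + 4 = 15
For comparison, the top-then-right route costs 26.

15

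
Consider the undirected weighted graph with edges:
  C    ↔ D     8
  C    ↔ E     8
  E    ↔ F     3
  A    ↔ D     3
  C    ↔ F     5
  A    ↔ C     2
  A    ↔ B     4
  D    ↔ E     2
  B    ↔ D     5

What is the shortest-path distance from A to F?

7

Checking several routes:
A-B-D-E-F: 4 + 5 + 2 + 3 = 14
A-D-E-F: 3 + 2 + 3 = 8
A-C-E-F: 2 + 8 + 3 = 13
A-C-D-E-F: 2 + 8 + 2 + 3 = 15
A-C-F: 2 + 5 = 7
A-D-C-F: 3 + 8 + 5 = 16
Shortest: 7.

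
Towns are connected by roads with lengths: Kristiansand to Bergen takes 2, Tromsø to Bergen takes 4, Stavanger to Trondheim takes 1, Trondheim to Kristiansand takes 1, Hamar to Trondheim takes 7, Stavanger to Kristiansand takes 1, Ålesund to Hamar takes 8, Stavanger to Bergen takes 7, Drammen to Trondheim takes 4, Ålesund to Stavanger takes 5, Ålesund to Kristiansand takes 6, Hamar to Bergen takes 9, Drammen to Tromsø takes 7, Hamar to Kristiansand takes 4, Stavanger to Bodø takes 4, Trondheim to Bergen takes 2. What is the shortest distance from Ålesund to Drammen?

10

Comparing a few candidate routes:
Ålesund - Stavanger - Trondheim - Drammen: 5 + 1 + 4 = 10
Ålesund - Stavanger - Kristiansand - Trondheim - Drammen: 5 + 1 + 1 + 4 = 11
Ålesund - Kristiansand - Trondheim - Drammen: 6 + 1 + 4 = 11
Best route has total 10.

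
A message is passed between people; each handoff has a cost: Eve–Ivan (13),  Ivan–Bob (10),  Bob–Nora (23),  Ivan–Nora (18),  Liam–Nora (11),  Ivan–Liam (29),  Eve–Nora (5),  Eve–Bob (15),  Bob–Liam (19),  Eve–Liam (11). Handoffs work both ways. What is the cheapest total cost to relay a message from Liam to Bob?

19

Some routes from Liam to Bob:
Liam → Nora → Eve → Bob: 11 + 5 + 15 = 31
Liam → Bob: 19
Liam → Nora → Bob: 11 + 23 = 34
Liam → Eve → Bob: 11 + 15 = 26
Best route has total 19.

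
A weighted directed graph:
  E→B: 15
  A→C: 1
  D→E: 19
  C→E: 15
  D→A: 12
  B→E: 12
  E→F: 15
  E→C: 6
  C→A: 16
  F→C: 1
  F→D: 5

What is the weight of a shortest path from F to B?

31

Routes from F to B:
F → C → E → B: 1 + 15 + 15 = 31
F → D → E → B: 5 + 19 + 15 = 39
F → D → A → C → E → B: 5 + 12 + 1 + 15 + 15 = 48
Best route has total 31.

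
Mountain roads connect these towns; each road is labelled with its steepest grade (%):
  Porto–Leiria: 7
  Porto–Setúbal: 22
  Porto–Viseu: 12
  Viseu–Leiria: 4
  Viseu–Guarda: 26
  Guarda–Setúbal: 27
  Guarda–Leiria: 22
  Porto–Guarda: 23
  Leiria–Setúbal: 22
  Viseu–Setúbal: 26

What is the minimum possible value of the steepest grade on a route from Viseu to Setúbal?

Comparing a few candidate routes:
Viseu → Porto → Setúbal: max(12, 22) = 22
Viseu → Leiria → Porto → Setúbal: max(4, 7, 22) = 22
Viseu → Leiria → Setúbal: max(4, 22) = 22
Viseu → Porto → Leiria → Setúbal: max(12, 7, 22) = 22
The minimum achievable maximum is 22%.

22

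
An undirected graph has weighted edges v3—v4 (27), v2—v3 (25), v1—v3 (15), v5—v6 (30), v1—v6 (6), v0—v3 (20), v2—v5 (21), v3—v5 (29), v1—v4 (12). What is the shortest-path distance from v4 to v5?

Comparing a few candidate routes:
v4 → v1 → v3 → v2 → v5: 12 + 15 + 25 + 21 = 73
v4 → v1 → v6 → v5: 12 + 6 + 30 = 48
v4 → v1 → v3 → v5: 12 + 15 + 29 = 56
v4 → v3 → v5: 27 + 29 = 56
Best route has total 48.

48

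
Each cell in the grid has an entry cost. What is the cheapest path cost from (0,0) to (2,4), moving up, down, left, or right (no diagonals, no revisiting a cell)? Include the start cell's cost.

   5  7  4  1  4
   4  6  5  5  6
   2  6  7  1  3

26

Take [0,0]→[0,1]→[0,2]→[0,3]→[1,3]→[2,3]→[2,4] for a total of 5 + 7 + 4 + 1 + 5 + 1 + 3 = 26.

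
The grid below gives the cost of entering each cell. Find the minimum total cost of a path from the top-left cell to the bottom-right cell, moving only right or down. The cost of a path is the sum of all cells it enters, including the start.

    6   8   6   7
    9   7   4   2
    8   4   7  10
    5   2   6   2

Take [0,0]→[0,1]→[1,1]→[2,1]→[3,1]→[3,2]→[3,3] for a total of 6 + 8 + 7 + 4 + 2 + 6 + 2 = 35.

35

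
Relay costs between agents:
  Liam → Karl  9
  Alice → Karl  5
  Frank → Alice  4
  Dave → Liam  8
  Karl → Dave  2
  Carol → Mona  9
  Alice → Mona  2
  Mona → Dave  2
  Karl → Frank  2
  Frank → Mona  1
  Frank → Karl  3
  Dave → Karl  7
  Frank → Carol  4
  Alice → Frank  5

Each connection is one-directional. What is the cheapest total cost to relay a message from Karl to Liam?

Routes from Karl to Liam:
Karl→Frank→Carol→Mona→Dave→Liam: 2 + 4 + 9 + 2 + 8 = 25
Karl→Frank→Alice→Mona→Dave→Liam: 2 + 4 + 2 + 2 + 8 = 18
Karl→Dave→Liam: 2 + 8 = 10
Karl→Frank→Mona→Dave→Liam: 2 + 1 + 2 + 8 = 13
Best route has total 10.

10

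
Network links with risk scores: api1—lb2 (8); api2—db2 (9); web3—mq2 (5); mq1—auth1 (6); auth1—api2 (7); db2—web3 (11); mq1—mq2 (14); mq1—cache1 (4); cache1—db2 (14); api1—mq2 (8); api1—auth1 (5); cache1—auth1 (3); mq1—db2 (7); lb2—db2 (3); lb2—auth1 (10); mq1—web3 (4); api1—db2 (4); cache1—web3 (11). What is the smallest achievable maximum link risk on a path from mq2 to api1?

Some routes from mq2 to api1:
mq2 - web3 - mq1 - db2 - lb2 - api1: max(5, 4, 7, 3, 8) = 8
mq2 - web3 - mq1 - cache1 - auth1 - api1: max(5, 4, 4, 3, 5) = 5
mq2 - web3 - mq1 - auth1 - api1: max(5, 4, 6, 5) = 6
mq2 - web3 - mq1 - db2 - api1: max(5, 4, 7, 4) = 7
mq2 - api1: max(8) = 8
Best route has worst link 5.

5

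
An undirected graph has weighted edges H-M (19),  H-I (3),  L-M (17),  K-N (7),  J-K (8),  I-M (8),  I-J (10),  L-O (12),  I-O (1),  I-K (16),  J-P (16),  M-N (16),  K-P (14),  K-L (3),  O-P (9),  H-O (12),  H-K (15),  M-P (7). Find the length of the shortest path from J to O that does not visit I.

23

A few of the J→O routes:
J - K - L - O: 8 + 3 + 12 = 23
J - K - L - M - P - O: 8 + 3 + 17 + 7 + 9 = 44
J - K - P - O: 8 + 14 + 9 = 31
J - P - K - L - O: 16 + 14 + 3 + 12 = 45
J - P - O: 16 + 9 = 25
J - K - H - O: 8 + 15 + 12 = 35
The minimum is 23.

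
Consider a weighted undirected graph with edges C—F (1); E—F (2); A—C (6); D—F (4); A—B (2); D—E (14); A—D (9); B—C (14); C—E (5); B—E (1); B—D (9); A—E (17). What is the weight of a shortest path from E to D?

6

Some routes from E to D:
E→F→D: 2 + 4 = 6
E→B→D: 1 + 9 = 10
E→B→A→D: 1 + 2 + 9 = 12
E→C→F→D: 5 + 1 + 4 = 10
Shortest: 6.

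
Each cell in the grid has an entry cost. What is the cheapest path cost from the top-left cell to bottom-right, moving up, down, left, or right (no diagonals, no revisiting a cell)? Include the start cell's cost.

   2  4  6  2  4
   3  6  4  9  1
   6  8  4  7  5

One optimal route is (0,0) -> (0,1) -> (0,2) -> (0,3) -> (0,4) -> (1,4) -> (2,4).
Its cost is 2 + 4 + 6 + 2 + 4 + 1 + 5 = 24.

24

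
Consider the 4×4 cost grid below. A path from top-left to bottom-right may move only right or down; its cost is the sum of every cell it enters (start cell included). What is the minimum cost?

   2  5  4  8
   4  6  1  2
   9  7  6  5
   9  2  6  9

28

Cheapest: [0,0] [0,1] [0,2] [1,2] [1,3] [2,3] [3,3]
  2 + 5 + 4 + 1 + 2 + 5 + 9 = 28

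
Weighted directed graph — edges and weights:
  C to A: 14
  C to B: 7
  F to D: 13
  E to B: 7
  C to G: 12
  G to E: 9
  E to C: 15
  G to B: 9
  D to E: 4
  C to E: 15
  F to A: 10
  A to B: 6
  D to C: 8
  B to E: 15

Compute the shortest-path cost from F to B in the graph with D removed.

Paths from F to B avoiding D:
F -> A -> B: 10 + 6 = 16
Shortest: 16.

16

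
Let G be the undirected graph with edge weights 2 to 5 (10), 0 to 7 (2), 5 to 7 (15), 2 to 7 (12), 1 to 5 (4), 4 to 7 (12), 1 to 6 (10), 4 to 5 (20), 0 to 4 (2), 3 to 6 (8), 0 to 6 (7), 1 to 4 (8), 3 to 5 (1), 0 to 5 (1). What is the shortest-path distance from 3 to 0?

Checking several routes:
3 - 5 - 7 - 0: 1 + 15 + 2 = 18
3 - 5 - 0: 1 + 1 = 2
3 - 6 - 0: 8 + 7 = 15
3 - 5 - 1 - 6 - 0: 1 + 4 + 10 + 7 = 22
3 - 5 - 1 - 4 - 0: 1 + 4 + 8 + 2 = 15
Shortest: 2.

2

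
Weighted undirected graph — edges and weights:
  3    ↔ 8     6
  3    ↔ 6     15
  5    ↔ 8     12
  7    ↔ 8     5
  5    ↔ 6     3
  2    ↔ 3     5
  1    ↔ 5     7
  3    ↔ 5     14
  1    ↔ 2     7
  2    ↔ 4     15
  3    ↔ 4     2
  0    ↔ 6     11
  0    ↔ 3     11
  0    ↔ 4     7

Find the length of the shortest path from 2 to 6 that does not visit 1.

20

A few of the 2→6 routes:
2→3→8→5→6: 5 + 6 + 12 + 3 = 26
2→3→0→6: 5 + 11 + 11 = 27
2→3→4→0→6: 5 + 2 + 7 + 11 = 25
2→3→6: 5 + 15 = 20
2→3→5→6: 5 + 14 + 3 = 22
Best route has total 20.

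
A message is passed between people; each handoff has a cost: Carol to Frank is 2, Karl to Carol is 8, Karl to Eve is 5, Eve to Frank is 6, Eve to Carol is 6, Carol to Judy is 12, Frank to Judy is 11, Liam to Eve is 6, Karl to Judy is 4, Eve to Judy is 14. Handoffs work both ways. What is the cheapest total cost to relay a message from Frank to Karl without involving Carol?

11

Routes from Frank to Karl avoiding Carol:
Frank -> Judy -> Eve -> Karl: 11 + 14 + 5 = 30
Frank -> Eve -> Judy -> Karl: 6 + 14 + 4 = 24
Frank -> Judy -> Karl: 11 + 4 = 15
Frank -> Eve -> Karl: 6 + 5 = 11
The minimum is 11.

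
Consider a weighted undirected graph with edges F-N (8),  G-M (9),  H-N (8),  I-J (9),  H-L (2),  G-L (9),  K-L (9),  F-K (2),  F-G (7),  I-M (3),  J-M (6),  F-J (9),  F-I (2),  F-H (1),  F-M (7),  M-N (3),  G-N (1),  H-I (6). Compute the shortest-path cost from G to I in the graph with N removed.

9

A few of the G→I routes:
G - M - I: 9 + 3 = 12
G - F - I: 7 + 2 = 9
G - F - H - I: 7 + 1 + 6 = 14
G - L - H - F - I: 9 + 2 + 1 + 2 = 14
Shortest: 9.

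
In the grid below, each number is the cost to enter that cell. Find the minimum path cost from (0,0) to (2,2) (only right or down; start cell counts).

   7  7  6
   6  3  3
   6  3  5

24

Cheapest: [0,0] -> [1,0] -> [1,1] -> [1,2] -> [2,2]
  7 + 6 + 3 + 3 + 5 = 24
(Top row then right column would cost 28.)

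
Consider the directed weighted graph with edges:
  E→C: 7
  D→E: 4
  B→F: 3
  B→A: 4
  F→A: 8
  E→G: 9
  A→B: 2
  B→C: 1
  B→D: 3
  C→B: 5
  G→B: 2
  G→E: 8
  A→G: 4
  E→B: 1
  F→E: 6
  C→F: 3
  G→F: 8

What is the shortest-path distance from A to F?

5

Checking several routes:
A-G-B-F: 4 + 2 + 3 = 9
A-B-F: 2 + 3 = 5
A-B-C-F: 2 + 1 + 3 = 6
The minimum is 5.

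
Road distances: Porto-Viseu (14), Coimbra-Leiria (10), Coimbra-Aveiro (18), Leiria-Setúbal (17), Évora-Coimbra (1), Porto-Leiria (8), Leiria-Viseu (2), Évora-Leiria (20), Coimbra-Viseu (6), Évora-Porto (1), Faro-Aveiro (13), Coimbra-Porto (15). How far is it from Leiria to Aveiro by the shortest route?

A few of the Leiria→Aveiro routes:
Leiria - Coimbra - Aveiro: 10 + 18 = 28
Leiria - Porto - Coimbra - Aveiro: 8 + 15 + 18 = 41
Leiria - Porto - Évora - Coimbra - Aveiro: 8 + 1 + 1 + 18 = 28
Leiria - Évora - Coimbra - Aveiro: 20 + 1 + 18 = 39
Leiria - Viseu - Coimbra - Aveiro: 2 + 6 + 18 = 26
Leiria - Viseu - Porto - Évora - Coimbra - Aveiro: 2 + 14 + 1 + 1 + 18 = 36
Best route has total 26.

26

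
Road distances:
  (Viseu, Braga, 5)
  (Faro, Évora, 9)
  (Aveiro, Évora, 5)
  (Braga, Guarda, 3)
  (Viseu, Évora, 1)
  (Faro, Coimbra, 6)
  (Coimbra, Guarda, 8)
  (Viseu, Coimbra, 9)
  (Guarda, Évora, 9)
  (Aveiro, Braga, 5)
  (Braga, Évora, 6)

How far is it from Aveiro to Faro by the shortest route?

A few of the Aveiro→Faro routes:
Aveiro -> Évora -> Viseu -> Coimbra -> Faro: 5 + 1 + 9 + 6 = 21
Aveiro -> Braga -> Évora -> Faro: 5 + 6 + 9 = 20
Aveiro -> Évora -> Faro: 5 + 9 = 14
Aveiro -> Braga -> Viseu -> Évora -> Faro: 5 + 5 + 1 + 9 = 20
Aveiro -> Braga -> Guarda -> Coimbra -> Faro: 5 + 3 + 8 + 6 = 22
Best route has total 14.

14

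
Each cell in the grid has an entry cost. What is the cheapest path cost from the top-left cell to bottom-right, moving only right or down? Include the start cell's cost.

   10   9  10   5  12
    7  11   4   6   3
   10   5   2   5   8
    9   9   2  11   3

Cheapest: [0,0] [1,0] [1,1] [1,2] [2,2] [2,3] [2,4] [3,4]
  10 + 7 + 11 + 4 + 2 + 5 + 8 + 3 = 50
(Top row then right column would cost 60.)

50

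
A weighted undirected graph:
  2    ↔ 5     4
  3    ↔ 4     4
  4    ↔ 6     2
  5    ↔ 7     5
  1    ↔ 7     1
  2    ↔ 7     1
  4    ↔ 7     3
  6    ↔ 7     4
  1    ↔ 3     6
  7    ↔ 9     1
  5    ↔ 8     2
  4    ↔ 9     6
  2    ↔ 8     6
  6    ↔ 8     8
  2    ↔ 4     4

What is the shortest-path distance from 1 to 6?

Checking several routes:
1 → 7 → 4 → 6: 1 + 3 + 2 = 6
1 → 7 → 2 → 4 → 6: 1 + 1 + 4 + 2 = 8
1 → 7 → 6: 1 + 4 = 5
1 → 7 → 9 → 4 → 6: 1 + 1 + 6 + 2 = 10
1 → 3 → 4 → 6: 6 + 4 + 2 = 12
The minimum is 5.

5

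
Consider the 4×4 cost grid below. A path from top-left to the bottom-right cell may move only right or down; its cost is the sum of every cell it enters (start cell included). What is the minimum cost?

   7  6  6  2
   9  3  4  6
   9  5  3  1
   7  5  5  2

One optimal route is r0c0→r0c1→r1c1→r1c2→r2c2→r2c3→r3c3.
Its cost is 7 + 6 + 3 + 4 + 3 + 1 + 2 = 26.
(Top row then right column would cost 30.)

26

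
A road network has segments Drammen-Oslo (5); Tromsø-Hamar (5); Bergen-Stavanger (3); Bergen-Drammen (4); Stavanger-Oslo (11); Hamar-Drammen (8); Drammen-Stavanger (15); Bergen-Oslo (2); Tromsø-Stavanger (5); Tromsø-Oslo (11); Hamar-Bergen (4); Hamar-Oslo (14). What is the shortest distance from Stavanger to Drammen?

Checking several routes:
Stavanger → Bergen → Drammen: 3 + 4 = 7
Stavanger → Bergen → Hamar → Drammen: 3 + 4 + 8 = 15
Stavanger → Bergen → Oslo → Drammen: 3 + 2 + 5 = 10
Stavanger → Drammen: 15
Stavanger → Oslo → Drammen: 11 + 5 = 16
Stavanger → Oslo → Bergen → Drammen: 11 + 2 + 4 = 17
Best route has total 7.

7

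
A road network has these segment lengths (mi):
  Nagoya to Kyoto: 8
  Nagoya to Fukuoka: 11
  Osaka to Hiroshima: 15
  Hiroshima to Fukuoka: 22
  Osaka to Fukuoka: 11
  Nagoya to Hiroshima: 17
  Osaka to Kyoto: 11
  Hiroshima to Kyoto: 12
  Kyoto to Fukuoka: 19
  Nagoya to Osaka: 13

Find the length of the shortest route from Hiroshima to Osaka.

Comparing a few candidate routes:
Hiroshima -> Nagoya -> Osaka: 17 + 13 = 30
Hiroshima -> Osaka: 15
Hiroshima -> Kyoto -> Osaka: 12 + 11 = 23
The minimum is 15 mi.

15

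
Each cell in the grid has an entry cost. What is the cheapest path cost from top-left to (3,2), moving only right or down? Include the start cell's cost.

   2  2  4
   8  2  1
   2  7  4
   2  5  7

Path (0,0)→(0,1)→(1,1)→(1,2)→(2,2)→(3,2): 2 + 2 + 2 + 1 + 4 + 7 = 18.
For comparison, the top-then-right route costs 20.

18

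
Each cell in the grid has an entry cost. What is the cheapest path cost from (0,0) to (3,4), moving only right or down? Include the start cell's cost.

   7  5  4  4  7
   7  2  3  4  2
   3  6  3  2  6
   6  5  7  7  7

35

Cheapest: [0,0] → [0,1] → [1,1] → [1,2] → [2,2] → [2,3] → [2,4] → [3,4]
  7 + 5 + 2 + 3 + 3 + 2 + 6 + 7 = 35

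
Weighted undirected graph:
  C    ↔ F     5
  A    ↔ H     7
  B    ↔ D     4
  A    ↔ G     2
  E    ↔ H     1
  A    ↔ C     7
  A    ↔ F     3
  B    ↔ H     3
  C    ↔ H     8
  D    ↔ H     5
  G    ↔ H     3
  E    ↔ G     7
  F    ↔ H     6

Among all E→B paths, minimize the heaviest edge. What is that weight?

A few of the E→B routes:
E - H - B: max(1, 3) = 3
E - G - A - F - H - D - B: max(7, 2, 3, 6, 5, 4) = 7
E - G - A - C - F - H - B: max(7, 2, 7, 5, 6, 3) = 7
E - G - A - F - H - B: max(7, 2, 3, 6, 3) = 7
E - H - D - B: max(1, 5, 4) = 5
Best route has worst link 3.

3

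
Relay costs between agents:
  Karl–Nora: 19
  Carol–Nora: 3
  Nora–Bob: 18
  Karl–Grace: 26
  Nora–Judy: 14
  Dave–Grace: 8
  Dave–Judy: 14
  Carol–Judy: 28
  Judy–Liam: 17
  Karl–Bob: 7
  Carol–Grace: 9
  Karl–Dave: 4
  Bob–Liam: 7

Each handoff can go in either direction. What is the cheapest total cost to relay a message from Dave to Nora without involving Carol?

23

Some routes from Dave to Nora avoiding Carol:
Dave - Judy - Nora: 14 + 14 = 28
Dave - Karl - Nora: 4 + 19 = 23
Dave - Karl - Bob - Liam - Judy - Nora: 4 + 7 + 7 + 17 + 14 = 49
Dave - Karl - Bob - Nora: 4 + 7 + 18 = 29
The minimum is 23.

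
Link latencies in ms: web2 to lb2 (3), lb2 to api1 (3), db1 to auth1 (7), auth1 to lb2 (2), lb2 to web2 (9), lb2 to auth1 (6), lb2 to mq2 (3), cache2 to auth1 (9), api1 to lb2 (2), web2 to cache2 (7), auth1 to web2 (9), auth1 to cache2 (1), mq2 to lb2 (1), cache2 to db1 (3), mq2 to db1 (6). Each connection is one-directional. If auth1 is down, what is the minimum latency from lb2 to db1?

9

Candidate routes:
lb2-web2-cache2-db1: 9 + 7 + 3 = 19
lb2-mq2-db1: 3 + 6 = 9
Shortest: 9 ms.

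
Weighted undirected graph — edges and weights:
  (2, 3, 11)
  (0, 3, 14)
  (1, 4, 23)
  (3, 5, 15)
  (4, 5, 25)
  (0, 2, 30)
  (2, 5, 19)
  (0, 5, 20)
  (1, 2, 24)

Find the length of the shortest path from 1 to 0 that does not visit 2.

Paths from 1 to 0 avoiding 2:
1 -> 4 -> 5 -> 0: 23 + 25 + 20 = 68
1 -> 4 -> 5 -> 3 -> 0: 23 + 25 + 15 + 14 = 77
Best route has total 68.

68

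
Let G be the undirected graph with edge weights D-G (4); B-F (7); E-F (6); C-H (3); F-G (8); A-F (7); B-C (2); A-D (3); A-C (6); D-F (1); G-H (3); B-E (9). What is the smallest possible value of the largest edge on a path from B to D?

4

A few of the B→D routes:
B-C-A-F-D: max(2, 6, 7, 1) = 7
B-C-A-D: max(2, 6, 3) = 6
B-C-H-G-D: max(2, 3, 3, 4) = 4
The minimum achievable maximum is 4.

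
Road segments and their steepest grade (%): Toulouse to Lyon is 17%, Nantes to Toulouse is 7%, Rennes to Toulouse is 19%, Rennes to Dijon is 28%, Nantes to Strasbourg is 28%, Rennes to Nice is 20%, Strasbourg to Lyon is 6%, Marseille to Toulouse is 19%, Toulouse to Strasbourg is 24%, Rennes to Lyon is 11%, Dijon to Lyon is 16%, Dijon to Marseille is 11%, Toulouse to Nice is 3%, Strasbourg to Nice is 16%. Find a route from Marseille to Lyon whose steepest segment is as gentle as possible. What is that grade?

A few of the Marseille→Lyon routes:
Marseille - Toulouse - Nice - Strasbourg - Lyon: max(19, 3, 16, 6) = 19
Marseille - Toulouse - Lyon: max(19, 17) = 19
Marseille - Toulouse - Nice - Rennes - Lyon: max(19, 3, 20, 11) = 20
Marseille - Toulouse - Rennes - Nice - Strasbourg - Lyon: max(19, 19, 20, 16, 6) = 20
Marseille - Dijon - Lyon: max(11, 16) = 16
Marseille - Toulouse - Rennes - Lyon: max(19, 19, 11) = 19
Best route has worst link 16%.

16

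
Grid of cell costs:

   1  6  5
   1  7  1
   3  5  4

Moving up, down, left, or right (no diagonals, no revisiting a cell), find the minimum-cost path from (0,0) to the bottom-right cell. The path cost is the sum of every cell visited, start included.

14

Take [0,0] → [1,0] → [1,1] → [1,2] → [2,2] for a total of 1 + 1 + 7 + 1 + 4 = 14.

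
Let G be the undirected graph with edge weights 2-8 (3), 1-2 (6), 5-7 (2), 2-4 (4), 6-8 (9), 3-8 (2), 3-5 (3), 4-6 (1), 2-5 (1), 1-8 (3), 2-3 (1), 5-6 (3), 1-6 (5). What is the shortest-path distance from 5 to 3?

Some routes from 5 to 3:
5 → 6 → 4 → 2 → 3: 3 + 1 + 4 + 1 = 9
5 → 3: 3
5 → 2 → 8 → 3: 1 + 3 + 2 = 6
5 → 2 → 3: 1 + 1 = 2
The minimum is 2.

2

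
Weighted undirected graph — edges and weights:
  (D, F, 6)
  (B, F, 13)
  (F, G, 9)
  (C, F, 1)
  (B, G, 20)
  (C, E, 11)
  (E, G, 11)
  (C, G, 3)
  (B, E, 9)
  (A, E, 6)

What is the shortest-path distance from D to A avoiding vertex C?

32

Candidate routes:
D→F→G→B→E→A: 6 + 9 + 20 + 9 + 6 = 50
D→F→B→E→A: 6 + 13 + 9 + 6 = 34
D→F→B→G→E→A: 6 + 13 + 20 + 11 + 6 = 56
D→F→G→E→A: 6 + 9 + 11 + 6 = 32
Shortest: 32.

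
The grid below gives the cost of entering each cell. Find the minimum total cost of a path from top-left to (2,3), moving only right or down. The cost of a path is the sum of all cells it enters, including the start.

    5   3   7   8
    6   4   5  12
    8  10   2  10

29

Cheapest: [0,0]→[0,1]→[1,1]→[1,2]→[2,2]→[2,3]
  5 + 3 + 4 + 5 + 2 + 10 = 29
(Top row then right column would cost 45.)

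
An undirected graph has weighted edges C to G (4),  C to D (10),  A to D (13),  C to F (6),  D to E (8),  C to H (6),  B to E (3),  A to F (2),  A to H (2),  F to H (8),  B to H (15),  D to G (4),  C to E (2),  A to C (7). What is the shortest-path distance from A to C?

Some routes from A to C:
A→D→G→C: 13 + 4 + 4 = 21
A→C: 7
A→F→C: 2 + 6 = 8
A→F→H→C: 2 + 8 + 6 = 16
A→H→F→C: 2 + 8 + 6 = 16
A→H→C: 2 + 6 = 8
The minimum is 7.

7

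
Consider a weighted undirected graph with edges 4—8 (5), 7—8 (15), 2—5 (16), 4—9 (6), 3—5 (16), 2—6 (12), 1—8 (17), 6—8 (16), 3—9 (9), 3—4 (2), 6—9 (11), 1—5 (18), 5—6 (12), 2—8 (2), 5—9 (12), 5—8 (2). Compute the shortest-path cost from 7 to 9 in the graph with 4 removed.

29

A few of the 7→9 routes:
7 -> 8 -> 5 -> 3 -> 9: 15 + 2 + 16 + 9 = 42
7 -> 8 -> 6 -> 9: 15 + 16 + 11 = 42
7 -> 8 -> 5 -> 9: 15 + 2 + 12 = 29
7 -> 8 -> 2 -> 6 -> 9: 15 + 2 + 12 + 11 = 40
7 -> 8 -> 5 -> 6 -> 9: 15 + 2 + 12 + 11 = 40
Best route has total 29.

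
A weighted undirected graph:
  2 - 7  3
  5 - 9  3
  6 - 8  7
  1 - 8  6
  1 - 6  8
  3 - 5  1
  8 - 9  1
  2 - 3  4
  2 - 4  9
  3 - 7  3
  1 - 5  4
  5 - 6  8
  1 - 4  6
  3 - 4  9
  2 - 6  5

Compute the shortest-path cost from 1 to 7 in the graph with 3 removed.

16

Some routes from 1 to 7 avoiding 3:
1 -> 5 -> 6 -> 2 -> 7: 4 + 8 + 5 + 3 = 20
1 -> 4 -> 2 -> 7: 6 + 9 + 3 = 18
1 -> 6 -> 2 -> 7: 8 + 5 + 3 = 16
1 -> 8 -> 6 -> 2 -> 7: 6 + 7 + 5 + 3 = 21
1 -> 5 -> 9 -> 8 -> 6 -> 2 -> 7: 4 + 3 + 1 + 7 + 5 + 3 = 23
The minimum is 16.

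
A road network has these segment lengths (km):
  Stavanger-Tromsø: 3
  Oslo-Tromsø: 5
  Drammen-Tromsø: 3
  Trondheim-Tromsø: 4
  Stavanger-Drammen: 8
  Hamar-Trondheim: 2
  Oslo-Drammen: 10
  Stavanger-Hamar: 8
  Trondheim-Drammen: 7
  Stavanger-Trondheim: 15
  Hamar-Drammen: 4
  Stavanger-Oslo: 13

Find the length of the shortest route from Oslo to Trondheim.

9

A few of the Oslo→Trondheim routes:
Oslo -> Drammen -> Trondheim: 10 + 7 = 17
Oslo -> Drammen -> Hamar -> Trondheim: 10 + 4 + 2 = 16
Oslo -> Drammen -> Tromsø -> Trondheim: 10 + 3 + 4 = 17
Oslo -> Tromsø -> Drammen -> Trondheim: 5 + 3 + 7 = 15
Oslo -> Tromsø -> Drammen -> Hamar -> Trondheim: 5 + 3 + 4 + 2 = 14
Oslo -> Tromsø -> Trondheim: 5 + 4 = 9
Shortest: 9 km.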